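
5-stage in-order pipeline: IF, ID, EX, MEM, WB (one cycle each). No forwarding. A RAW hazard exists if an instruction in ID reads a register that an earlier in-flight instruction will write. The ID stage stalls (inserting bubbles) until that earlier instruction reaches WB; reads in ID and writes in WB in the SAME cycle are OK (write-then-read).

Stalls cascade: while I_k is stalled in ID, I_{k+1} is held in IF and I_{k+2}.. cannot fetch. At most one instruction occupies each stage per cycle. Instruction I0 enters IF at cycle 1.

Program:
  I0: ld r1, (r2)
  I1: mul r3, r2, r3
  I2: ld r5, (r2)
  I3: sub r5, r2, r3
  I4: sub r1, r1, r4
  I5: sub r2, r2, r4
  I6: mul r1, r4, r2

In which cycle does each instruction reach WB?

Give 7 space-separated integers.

Answer: 5 6 7 9 10 11 14

Derivation:
I0 ld r1 <- r2: IF@1 ID@2 stall=0 (-) EX@3 MEM@4 WB@5
I1 mul r3 <- r2,r3: IF@2 ID@3 stall=0 (-) EX@4 MEM@5 WB@6
I2 ld r5 <- r2: IF@3 ID@4 stall=0 (-) EX@5 MEM@6 WB@7
I3 sub r5 <- r2,r3: IF@4 ID@5 stall=1 (RAW on I1.r3 (WB@6)) EX@7 MEM@8 WB@9
I4 sub r1 <- r1,r4: IF@5 ID@7 stall=0 (-) EX@8 MEM@9 WB@10
I5 sub r2 <- r2,r4: IF@7 ID@8 stall=0 (-) EX@9 MEM@10 WB@11
I6 mul r1 <- r4,r2: IF@8 ID@9 stall=2 (RAW on I5.r2 (WB@11)) EX@12 MEM@13 WB@14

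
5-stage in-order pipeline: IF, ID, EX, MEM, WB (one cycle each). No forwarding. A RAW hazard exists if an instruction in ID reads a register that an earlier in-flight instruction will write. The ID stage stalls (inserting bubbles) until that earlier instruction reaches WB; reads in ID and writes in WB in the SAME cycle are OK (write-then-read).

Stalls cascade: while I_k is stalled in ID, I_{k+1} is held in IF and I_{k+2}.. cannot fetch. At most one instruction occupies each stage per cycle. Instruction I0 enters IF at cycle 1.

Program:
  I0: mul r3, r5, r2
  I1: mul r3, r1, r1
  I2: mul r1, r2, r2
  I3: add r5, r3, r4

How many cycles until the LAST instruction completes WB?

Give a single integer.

I0 mul r3 <- r5,r2: IF@1 ID@2 stall=0 (-) EX@3 MEM@4 WB@5
I1 mul r3 <- r1,r1: IF@2 ID@3 stall=0 (-) EX@4 MEM@5 WB@6
I2 mul r1 <- r2,r2: IF@3 ID@4 stall=0 (-) EX@5 MEM@6 WB@7
I3 add r5 <- r3,r4: IF@4 ID@5 stall=1 (RAW on I1.r3 (WB@6)) EX@7 MEM@8 WB@9

Answer: 9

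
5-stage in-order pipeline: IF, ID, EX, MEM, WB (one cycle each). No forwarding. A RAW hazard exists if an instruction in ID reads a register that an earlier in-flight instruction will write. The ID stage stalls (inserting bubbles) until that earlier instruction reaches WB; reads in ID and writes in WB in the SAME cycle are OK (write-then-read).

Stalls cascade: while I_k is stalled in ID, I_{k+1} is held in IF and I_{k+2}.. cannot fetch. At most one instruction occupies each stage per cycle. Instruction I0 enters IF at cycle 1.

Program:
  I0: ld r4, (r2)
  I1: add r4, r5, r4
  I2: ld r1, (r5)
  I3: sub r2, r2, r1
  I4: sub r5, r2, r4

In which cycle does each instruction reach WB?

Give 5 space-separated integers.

Answer: 5 8 9 12 15

Derivation:
I0 ld r4 <- r2: IF@1 ID@2 stall=0 (-) EX@3 MEM@4 WB@5
I1 add r4 <- r5,r4: IF@2 ID@3 stall=2 (RAW on I0.r4 (WB@5)) EX@6 MEM@7 WB@8
I2 ld r1 <- r5: IF@3 ID@6 stall=0 (-) EX@7 MEM@8 WB@9
I3 sub r2 <- r2,r1: IF@6 ID@7 stall=2 (RAW on I2.r1 (WB@9)) EX@10 MEM@11 WB@12
I4 sub r5 <- r2,r4: IF@7 ID@10 stall=2 (RAW on I3.r2 (WB@12)) EX@13 MEM@14 WB@15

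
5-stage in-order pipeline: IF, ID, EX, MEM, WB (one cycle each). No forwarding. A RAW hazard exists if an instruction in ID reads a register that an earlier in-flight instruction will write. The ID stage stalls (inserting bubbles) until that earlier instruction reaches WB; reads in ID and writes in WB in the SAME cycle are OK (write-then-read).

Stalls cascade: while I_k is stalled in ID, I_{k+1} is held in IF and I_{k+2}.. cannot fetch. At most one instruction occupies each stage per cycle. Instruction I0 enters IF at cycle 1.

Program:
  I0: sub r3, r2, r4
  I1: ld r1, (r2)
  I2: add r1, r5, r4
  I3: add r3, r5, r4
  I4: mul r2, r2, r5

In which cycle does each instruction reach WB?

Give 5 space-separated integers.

Answer: 5 6 7 8 9

Derivation:
I0 sub r3 <- r2,r4: IF@1 ID@2 stall=0 (-) EX@3 MEM@4 WB@5
I1 ld r1 <- r2: IF@2 ID@3 stall=0 (-) EX@4 MEM@5 WB@6
I2 add r1 <- r5,r4: IF@3 ID@4 stall=0 (-) EX@5 MEM@6 WB@7
I3 add r3 <- r5,r4: IF@4 ID@5 stall=0 (-) EX@6 MEM@7 WB@8
I4 mul r2 <- r2,r5: IF@5 ID@6 stall=0 (-) EX@7 MEM@8 WB@9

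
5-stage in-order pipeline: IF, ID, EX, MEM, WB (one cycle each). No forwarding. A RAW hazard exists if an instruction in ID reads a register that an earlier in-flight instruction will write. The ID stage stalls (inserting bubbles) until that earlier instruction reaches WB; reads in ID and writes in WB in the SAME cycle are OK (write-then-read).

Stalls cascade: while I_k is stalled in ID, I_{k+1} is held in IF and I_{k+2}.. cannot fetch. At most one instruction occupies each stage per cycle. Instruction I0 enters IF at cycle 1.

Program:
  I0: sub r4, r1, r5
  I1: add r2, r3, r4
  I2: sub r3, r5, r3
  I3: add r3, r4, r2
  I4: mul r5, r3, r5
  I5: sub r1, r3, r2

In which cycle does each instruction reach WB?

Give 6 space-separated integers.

Answer: 5 8 9 11 14 15

Derivation:
I0 sub r4 <- r1,r5: IF@1 ID@2 stall=0 (-) EX@3 MEM@4 WB@5
I1 add r2 <- r3,r4: IF@2 ID@3 stall=2 (RAW on I0.r4 (WB@5)) EX@6 MEM@7 WB@8
I2 sub r3 <- r5,r3: IF@3 ID@6 stall=0 (-) EX@7 MEM@8 WB@9
I3 add r3 <- r4,r2: IF@6 ID@7 stall=1 (RAW on I1.r2 (WB@8)) EX@9 MEM@10 WB@11
I4 mul r5 <- r3,r5: IF@7 ID@9 stall=2 (RAW on I3.r3 (WB@11)) EX@12 MEM@13 WB@14
I5 sub r1 <- r3,r2: IF@9 ID@12 stall=0 (-) EX@13 MEM@14 WB@15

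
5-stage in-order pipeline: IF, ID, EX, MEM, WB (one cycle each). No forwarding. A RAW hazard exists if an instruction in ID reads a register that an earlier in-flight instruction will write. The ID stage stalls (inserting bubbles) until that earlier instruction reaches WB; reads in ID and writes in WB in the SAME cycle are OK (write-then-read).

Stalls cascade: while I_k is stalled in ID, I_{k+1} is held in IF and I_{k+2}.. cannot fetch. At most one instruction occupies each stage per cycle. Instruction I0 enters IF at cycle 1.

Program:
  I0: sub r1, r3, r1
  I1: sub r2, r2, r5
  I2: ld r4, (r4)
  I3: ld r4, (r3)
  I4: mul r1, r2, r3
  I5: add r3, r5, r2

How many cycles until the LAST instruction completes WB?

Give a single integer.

Answer: 10

Derivation:
I0 sub r1 <- r3,r1: IF@1 ID@2 stall=0 (-) EX@3 MEM@4 WB@5
I1 sub r2 <- r2,r5: IF@2 ID@3 stall=0 (-) EX@4 MEM@5 WB@6
I2 ld r4 <- r4: IF@3 ID@4 stall=0 (-) EX@5 MEM@6 WB@7
I3 ld r4 <- r3: IF@4 ID@5 stall=0 (-) EX@6 MEM@7 WB@8
I4 mul r1 <- r2,r3: IF@5 ID@6 stall=0 (-) EX@7 MEM@8 WB@9
I5 add r3 <- r5,r2: IF@6 ID@7 stall=0 (-) EX@8 MEM@9 WB@10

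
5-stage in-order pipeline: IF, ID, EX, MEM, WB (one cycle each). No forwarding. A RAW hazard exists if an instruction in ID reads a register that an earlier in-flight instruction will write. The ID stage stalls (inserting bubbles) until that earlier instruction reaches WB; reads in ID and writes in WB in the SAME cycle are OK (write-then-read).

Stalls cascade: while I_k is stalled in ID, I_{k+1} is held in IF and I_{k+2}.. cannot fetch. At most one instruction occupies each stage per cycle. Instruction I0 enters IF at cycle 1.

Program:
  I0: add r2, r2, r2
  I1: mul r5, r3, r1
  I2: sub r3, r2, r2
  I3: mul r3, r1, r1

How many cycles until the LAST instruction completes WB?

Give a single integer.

Answer: 9

Derivation:
I0 add r2 <- r2,r2: IF@1 ID@2 stall=0 (-) EX@3 MEM@4 WB@5
I1 mul r5 <- r3,r1: IF@2 ID@3 stall=0 (-) EX@4 MEM@5 WB@6
I2 sub r3 <- r2,r2: IF@3 ID@4 stall=1 (RAW on I0.r2 (WB@5)) EX@6 MEM@7 WB@8
I3 mul r3 <- r1,r1: IF@4 ID@6 stall=0 (-) EX@7 MEM@8 WB@9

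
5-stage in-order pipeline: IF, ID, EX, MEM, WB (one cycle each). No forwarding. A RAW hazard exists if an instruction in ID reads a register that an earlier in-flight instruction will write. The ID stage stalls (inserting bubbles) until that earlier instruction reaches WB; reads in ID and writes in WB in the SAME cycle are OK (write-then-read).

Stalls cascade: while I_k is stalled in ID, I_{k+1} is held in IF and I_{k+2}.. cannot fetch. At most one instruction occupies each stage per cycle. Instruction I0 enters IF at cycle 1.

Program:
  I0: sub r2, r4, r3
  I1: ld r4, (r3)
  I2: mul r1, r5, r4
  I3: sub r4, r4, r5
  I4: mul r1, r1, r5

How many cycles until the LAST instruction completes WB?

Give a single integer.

I0 sub r2 <- r4,r3: IF@1 ID@2 stall=0 (-) EX@3 MEM@4 WB@5
I1 ld r4 <- r3: IF@2 ID@3 stall=0 (-) EX@4 MEM@5 WB@6
I2 mul r1 <- r5,r4: IF@3 ID@4 stall=2 (RAW on I1.r4 (WB@6)) EX@7 MEM@8 WB@9
I3 sub r4 <- r4,r5: IF@4 ID@7 stall=0 (-) EX@8 MEM@9 WB@10
I4 mul r1 <- r1,r5: IF@7 ID@8 stall=1 (RAW on I2.r1 (WB@9)) EX@10 MEM@11 WB@12

Answer: 12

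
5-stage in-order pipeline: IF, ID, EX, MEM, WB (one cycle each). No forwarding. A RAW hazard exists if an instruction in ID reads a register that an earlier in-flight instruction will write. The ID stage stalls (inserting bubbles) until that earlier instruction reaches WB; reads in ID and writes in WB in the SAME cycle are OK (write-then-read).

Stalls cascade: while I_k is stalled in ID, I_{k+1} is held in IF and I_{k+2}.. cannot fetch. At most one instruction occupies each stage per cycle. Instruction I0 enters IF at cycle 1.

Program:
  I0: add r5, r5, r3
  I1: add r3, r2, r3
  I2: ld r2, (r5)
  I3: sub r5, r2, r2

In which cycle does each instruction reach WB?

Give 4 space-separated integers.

Answer: 5 6 8 11

Derivation:
I0 add r5 <- r5,r3: IF@1 ID@2 stall=0 (-) EX@3 MEM@4 WB@5
I1 add r3 <- r2,r3: IF@2 ID@3 stall=0 (-) EX@4 MEM@5 WB@6
I2 ld r2 <- r5: IF@3 ID@4 stall=1 (RAW on I0.r5 (WB@5)) EX@6 MEM@7 WB@8
I3 sub r5 <- r2,r2: IF@4 ID@6 stall=2 (RAW on I2.r2 (WB@8)) EX@9 MEM@10 WB@11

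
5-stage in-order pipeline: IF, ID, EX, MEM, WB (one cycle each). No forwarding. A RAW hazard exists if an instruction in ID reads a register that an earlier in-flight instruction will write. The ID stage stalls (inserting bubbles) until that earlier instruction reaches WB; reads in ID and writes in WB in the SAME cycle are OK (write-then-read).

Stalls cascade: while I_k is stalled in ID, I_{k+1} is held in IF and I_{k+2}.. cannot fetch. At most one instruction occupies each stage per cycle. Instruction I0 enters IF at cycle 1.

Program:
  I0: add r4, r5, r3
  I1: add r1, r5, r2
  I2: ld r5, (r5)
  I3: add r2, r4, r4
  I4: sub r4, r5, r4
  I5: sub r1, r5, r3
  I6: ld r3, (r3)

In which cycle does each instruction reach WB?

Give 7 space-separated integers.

I0 add r4 <- r5,r3: IF@1 ID@2 stall=0 (-) EX@3 MEM@4 WB@5
I1 add r1 <- r5,r2: IF@2 ID@3 stall=0 (-) EX@4 MEM@5 WB@6
I2 ld r5 <- r5: IF@3 ID@4 stall=0 (-) EX@5 MEM@6 WB@7
I3 add r2 <- r4,r4: IF@4 ID@5 stall=0 (-) EX@6 MEM@7 WB@8
I4 sub r4 <- r5,r4: IF@5 ID@6 stall=1 (RAW on I2.r5 (WB@7)) EX@8 MEM@9 WB@10
I5 sub r1 <- r5,r3: IF@6 ID@8 stall=0 (-) EX@9 MEM@10 WB@11
I6 ld r3 <- r3: IF@8 ID@9 stall=0 (-) EX@10 MEM@11 WB@12

Answer: 5 6 7 8 10 11 12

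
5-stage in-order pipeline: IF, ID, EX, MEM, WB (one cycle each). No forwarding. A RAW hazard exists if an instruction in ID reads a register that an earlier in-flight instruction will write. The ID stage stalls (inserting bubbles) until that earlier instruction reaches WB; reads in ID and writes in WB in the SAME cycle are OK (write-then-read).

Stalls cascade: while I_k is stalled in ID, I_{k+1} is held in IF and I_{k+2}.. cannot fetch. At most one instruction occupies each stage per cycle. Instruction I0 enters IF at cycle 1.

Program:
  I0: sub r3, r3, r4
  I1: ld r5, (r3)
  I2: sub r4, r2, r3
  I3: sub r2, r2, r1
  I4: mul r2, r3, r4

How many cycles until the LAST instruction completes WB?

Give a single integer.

I0 sub r3 <- r3,r4: IF@1 ID@2 stall=0 (-) EX@3 MEM@4 WB@5
I1 ld r5 <- r3: IF@2 ID@3 stall=2 (RAW on I0.r3 (WB@5)) EX@6 MEM@7 WB@8
I2 sub r4 <- r2,r3: IF@3 ID@6 stall=0 (-) EX@7 MEM@8 WB@9
I3 sub r2 <- r2,r1: IF@6 ID@7 stall=0 (-) EX@8 MEM@9 WB@10
I4 mul r2 <- r3,r4: IF@7 ID@8 stall=1 (RAW on I2.r4 (WB@9)) EX@10 MEM@11 WB@12

Answer: 12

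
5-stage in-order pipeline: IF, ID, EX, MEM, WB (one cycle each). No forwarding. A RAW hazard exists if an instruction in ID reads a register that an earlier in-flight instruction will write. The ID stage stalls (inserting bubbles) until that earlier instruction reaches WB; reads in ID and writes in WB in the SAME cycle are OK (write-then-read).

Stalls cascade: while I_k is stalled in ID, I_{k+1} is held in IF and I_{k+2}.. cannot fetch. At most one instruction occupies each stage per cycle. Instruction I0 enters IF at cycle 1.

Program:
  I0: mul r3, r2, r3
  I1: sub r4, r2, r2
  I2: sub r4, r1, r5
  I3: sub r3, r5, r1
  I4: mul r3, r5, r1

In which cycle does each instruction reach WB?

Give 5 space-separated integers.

Answer: 5 6 7 8 9

Derivation:
I0 mul r3 <- r2,r3: IF@1 ID@2 stall=0 (-) EX@3 MEM@4 WB@5
I1 sub r4 <- r2,r2: IF@2 ID@3 stall=0 (-) EX@4 MEM@5 WB@6
I2 sub r4 <- r1,r5: IF@3 ID@4 stall=0 (-) EX@5 MEM@6 WB@7
I3 sub r3 <- r5,r1: IF@4 ID@5 stall=0 (-) EX@6 MEM@7 WB@8
I4 mul r3 <- r5,r1: IF@5 ID@6 stall=0 (-) EX@7 MEM@8 WB@9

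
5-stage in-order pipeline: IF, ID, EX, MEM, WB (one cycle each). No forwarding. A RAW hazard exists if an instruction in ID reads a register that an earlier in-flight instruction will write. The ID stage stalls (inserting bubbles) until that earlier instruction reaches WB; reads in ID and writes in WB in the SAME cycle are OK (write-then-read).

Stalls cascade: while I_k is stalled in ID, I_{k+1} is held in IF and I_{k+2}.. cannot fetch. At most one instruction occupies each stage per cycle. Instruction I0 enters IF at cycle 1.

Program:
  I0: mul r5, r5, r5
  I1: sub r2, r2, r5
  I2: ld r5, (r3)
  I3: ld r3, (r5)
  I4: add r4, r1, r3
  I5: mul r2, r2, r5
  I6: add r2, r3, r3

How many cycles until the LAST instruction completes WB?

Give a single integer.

I0 mul r5 <- r5,r5: IF@1 ID@2 stall=0 (-) EX@3 MEM@4 WB@5
I1 sub r2 <- r2,r5: IF@2 ID@3 stall=2 (RAW on I0.r5 (WB@5)) EX@6 MEM@7 WB@8
I2 ld r5 <- r3: IF@3 ID@6 stall=0 (-) EX@7 MEM@8 WB@9
I3 ld r3 <- r5: IF@6 ID@7 stall=2 (RAW on I2.r5 (WB@9)) EX@10 MEM@11 WB@12
I4 add r4 <- r1,r3: IF@7 ID@10 stall=2 (RAW on I3.r3 (WB@12)) EX@13 MEM@14 WB@15
I5 mul r2 <- r2,r5: IF@10 ID@13 stall=0 (-) EX@14 MEM@15 WB@16
I6 add r2 <- r3,r3: IF@13 ID@14 stall=0 (-) EX@15 MEM@16 WB@17

Answer: 17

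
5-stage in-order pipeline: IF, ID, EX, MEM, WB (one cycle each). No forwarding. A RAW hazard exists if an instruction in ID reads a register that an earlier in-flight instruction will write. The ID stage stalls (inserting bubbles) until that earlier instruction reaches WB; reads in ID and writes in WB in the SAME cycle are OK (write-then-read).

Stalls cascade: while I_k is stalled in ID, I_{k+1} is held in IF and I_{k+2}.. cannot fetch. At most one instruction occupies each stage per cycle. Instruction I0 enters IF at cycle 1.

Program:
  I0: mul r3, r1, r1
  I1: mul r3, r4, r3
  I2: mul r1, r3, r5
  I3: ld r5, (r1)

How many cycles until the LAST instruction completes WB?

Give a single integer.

I0 mul r3 <- r1,r1: IF@1 ID@2 stall=0 (-) EX@3 MEM@4 WB@5
I1 mul r3 <- r4,r3: IF@2 ID@3 stall=2 (RAW on I0.r3 (WB@5)) EX@6 MEM@7 WB@8
I2 mul r1 <- r3,r5: IF@3 ID@6 stall=2 (RAW on I1.r3 (WB@8)) EX@9 MEM@10 WB@11
I3 ld r5 <- r1: IF@6 ID@9 stall=2 (RAW on I2.r1 (WB@11)) EX@12 MEM@13 WB@14

Answer: 14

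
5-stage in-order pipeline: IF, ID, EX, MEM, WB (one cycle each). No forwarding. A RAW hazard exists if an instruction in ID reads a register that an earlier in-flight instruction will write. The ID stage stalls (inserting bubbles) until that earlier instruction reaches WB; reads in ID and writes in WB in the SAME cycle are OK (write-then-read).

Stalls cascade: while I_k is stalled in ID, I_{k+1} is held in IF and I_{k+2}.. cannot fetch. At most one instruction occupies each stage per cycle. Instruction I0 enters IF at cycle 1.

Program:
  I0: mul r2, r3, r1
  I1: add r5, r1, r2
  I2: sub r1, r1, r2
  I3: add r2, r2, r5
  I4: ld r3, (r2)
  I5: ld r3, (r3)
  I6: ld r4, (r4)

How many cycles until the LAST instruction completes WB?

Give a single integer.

Answer: 18

Derivation:
I0 mul r2 <- r3,r1: IF@1 ID@2 stall=0 (-) EX@3 MEM@4 WB@5
I1 add r5 <- r1,r2: IF@2 ID@3 stall=2 (RAW on I0.r2 (WB@5)) EX@6 MEM@7 WB@8
I2 sub r1 <- r1,r2: IF@3 ID@6 stall=0 (-) EX@7 MEM@8 WB@9
I3 add r2 <- r2,r5: IF@6 ID@7 stall=1 (RAW on I1.r5 (WB@8)) EX@9 MEM@10 WB@11
I4 ld r3 <- r2: IF@7 ID@9 stall=2 (RAW on I3.r2 (WB@11)) EX@12 MEM@13 WB@14
I5 ld r3 <- r3: IF@9 ID@12 stall=2 (RAW on I4.r3 (WB@14)) EX@15 MEM@16 WB@17
I6 ld r4 <- r4: IF@12 ID@15 stall=0 (-) EX@16 MEM@17 WB@18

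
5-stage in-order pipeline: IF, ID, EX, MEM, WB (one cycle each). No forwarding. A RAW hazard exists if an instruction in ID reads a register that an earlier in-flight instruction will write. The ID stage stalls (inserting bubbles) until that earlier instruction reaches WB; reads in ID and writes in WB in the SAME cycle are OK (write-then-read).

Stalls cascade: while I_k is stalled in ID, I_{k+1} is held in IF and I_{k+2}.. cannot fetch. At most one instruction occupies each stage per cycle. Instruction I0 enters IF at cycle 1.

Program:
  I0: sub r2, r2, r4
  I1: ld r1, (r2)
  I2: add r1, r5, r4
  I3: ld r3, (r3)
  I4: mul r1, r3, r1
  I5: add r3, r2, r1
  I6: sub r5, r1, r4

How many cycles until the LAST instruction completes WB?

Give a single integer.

I0 sub r2 <- r2,r4: IF@1 ID@2 stall=0 (-) EX@3 MEM@4 WB@5
I1 ld r1 <- r2: IF@2 ID@3 stall=2 (RAW on I0.r2 (WB@5)) EX@6 MEM@7 WB@8
I2 add r1 <- r5,r4: IF@3 ID@6 stall=0 (-) EX@7 MEM@8 WB@9
I3 ld r3 <- r3: IF@6 ID@7 stall=0 (-) EX@8 MEM@9 WB@10
I4 mul r1 <- r3,r1: IF@7 ID@8 stall=2 (RAW on I3.r3 (WB@10)) EX@11 MEM@12 WB@13
I5 add r3 <- r2,r1: IF@8 ID@11 stall=2 (RAW on I4.r1 (WB@13)) EX@14 MEM@15 WB@16
I6 sub r5 <- r1,r4: IF@11 ID@14 stall=0 (-) EX@15 MEM@16 WB@17

Answer: 17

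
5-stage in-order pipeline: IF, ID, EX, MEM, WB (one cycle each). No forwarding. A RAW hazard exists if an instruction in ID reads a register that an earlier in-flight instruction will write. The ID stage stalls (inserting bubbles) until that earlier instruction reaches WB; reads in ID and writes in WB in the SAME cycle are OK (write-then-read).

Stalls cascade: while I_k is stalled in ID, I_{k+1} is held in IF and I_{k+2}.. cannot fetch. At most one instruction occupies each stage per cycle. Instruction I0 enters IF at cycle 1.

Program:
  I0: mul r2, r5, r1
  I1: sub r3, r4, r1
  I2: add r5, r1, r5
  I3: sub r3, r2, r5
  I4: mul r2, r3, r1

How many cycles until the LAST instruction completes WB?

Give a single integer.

I0 mul r2 <- r5,r1: IF@1 ID@2 stall=0 (-) EX@3 MEM@4 WB@5
I1 sub r3 <- r4,r1: IF@2 ID@3 stall=0 (-) EX@4 MEM@5 WB@6
I2 add r5 <- r1,r5: IF@3 ID@4 stall=0 (-) EX@5 MEM@6 WB@7
I3 sub r3 <- r2,r5: IF@4 ID@5 stall=2 (RAW on I2.r5 (WB@7)) EX@8 MEM@9 WB@10
I4 mul r2 <- r3,r1: IF@5 ID@8 stall=2 (RAW on I3.r3 (WB@10)) EX@11 MEM@12 WB@13

Answer: 13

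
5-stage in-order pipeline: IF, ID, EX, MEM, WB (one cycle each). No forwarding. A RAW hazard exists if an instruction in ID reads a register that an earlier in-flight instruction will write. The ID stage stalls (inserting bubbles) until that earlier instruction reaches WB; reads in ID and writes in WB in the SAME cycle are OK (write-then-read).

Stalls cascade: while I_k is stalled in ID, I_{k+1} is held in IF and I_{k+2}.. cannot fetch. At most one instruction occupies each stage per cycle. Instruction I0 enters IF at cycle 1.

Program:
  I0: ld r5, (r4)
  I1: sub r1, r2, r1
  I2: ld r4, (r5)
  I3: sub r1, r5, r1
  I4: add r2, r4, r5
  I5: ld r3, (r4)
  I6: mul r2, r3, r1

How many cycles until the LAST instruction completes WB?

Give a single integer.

Answer: 15

Derivation:
I0 ld r5 <- r4: IF@1 ID@2 stall=0 (-) EX@3 MEM@4 WB@5
I1 sub r1 <- r2,r1: IF@2 ID@3 stall=0 (-) EX@4 MEM@5 WB@6
I2 ld r4 <- r5: IF@3 ID@4 stall=1 (RAW on I0.r5 (WB@5)) EX@6 MEM@7 WB@8
I3 sub r1 <- r5,r1: IF@4 ID@6 stall=0 (-) EX@7 MEM@8 WB@9
I4 add r2 <- r4,r5: IF@6 ID@7 stall=1 (RAW on I2.r4 (WB@8)) EX@9 MEM@10 WB@11
I5 ld r3 <- r4: IF@7 ID@9 stall=0 (-) EX@10 MEM@11 WB@12
I6 mul r2 <- r3,r1: IF@9 ID@10 stall=2 (RAW on I5.r3 (WB@12)) EX@13 MEM@14 WB@15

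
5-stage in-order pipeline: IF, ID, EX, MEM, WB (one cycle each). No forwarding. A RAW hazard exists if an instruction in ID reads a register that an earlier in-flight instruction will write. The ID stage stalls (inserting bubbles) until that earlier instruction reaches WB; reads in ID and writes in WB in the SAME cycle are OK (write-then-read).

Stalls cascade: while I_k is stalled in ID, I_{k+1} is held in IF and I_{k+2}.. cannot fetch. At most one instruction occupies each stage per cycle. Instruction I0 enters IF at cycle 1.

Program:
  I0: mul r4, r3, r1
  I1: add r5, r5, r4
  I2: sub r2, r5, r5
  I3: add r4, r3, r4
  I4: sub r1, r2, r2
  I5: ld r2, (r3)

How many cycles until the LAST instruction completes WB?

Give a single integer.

Answer: 15

Derivation:
I0 mul r4 <- r3,r1: IF@1 ID@2 stall=0 (-) EX@3 MEM@4 WB@5
I1 add r5 <- r5,r4: IF@2 ID@3 stall=2 (RAW on I0.r4 (WB@5)) EX@6 MEM@7 WB@8
I2 sub r2 <- r5,r5: IF@3 ID@6 stall=2 (RAW on I1.r5 (WB@8)) EX@9 MEM@10 WB@11
I3 add r4 <- r3,r4: IF@6 ID@9 stall=0 (-) EX@10 MEM@11 WB@12
I4 sub r1 <- r2,r2: IF@9 ID@10 stall=1 (RAW on I2.r2 (WB@11)) EX@12 MEM@13 WB@14
I5 ld r2 <- r3: IF@10 ID@12 stall=0 (-) EX@13 MEM@14 WB@15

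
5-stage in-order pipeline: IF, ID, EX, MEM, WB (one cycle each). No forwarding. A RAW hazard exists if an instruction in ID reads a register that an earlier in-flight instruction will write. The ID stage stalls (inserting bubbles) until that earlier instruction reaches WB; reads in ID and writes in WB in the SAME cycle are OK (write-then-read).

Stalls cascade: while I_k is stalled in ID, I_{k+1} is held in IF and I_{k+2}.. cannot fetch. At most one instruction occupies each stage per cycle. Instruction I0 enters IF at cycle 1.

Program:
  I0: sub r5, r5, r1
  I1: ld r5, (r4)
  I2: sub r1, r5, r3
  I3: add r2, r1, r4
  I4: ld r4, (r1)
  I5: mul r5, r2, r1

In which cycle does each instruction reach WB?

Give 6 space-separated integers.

Answer: 5 6 9 12 13 15

Derivation:
I0 sub r5 <- r5,r1: IF@1 ID@2 stall=0 (-) EX@3 MEM@4 WB@5
I1 ld r5 <- r4: IF@2 ID@3 stall=0 (-) EX@4 MEM@5 WB@6
I2 sub r1 <- r5,r3: IF@3 ID@4 stall=2 (RAW on I1.r5 (WB@6)) EX@7 MEM@8 WB@9
I3 add r2 <- r1,r4: IF@4 ID@7 stall=2 (RAW on I2.r1 (WB@9)) EX@10 MEM@11 WB@12
I4 ld r4 <- r1: IF@7 ID@10 stall=0 (-) EX@11 MEM@12 WB@13
I5 mul r5 <- r2,r1: IF@10 ID@11 stall=1 (RAW on I3.r2 (WB@12)) EX@13 MEM@14 WB@15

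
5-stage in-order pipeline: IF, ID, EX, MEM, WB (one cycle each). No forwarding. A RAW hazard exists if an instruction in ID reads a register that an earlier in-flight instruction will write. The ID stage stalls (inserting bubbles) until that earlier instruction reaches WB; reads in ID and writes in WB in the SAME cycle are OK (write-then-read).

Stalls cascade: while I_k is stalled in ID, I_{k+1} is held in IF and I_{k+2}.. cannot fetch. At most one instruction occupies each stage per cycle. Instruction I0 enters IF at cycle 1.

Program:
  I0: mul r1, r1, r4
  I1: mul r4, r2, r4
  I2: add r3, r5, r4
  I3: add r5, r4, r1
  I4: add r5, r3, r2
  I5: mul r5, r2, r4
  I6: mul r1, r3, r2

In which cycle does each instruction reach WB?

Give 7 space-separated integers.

I0 mul r1 <- r1,r4: IF@1 ID@2 stall=0 (-) EX@3 MEM@4 WB@5
I1 mul r4 <- r2,r4: IF@2 ID@3 stall=0 (-) EX@4 MEM@5 WB@6
I2 add r3 <- r5,r4: IF@3 ID@4 stall=2 (RAW on I1.r4 (WB@6)) EX@7 MEM@8 WB@9
I3 add r5 <- r4,r1: IF@4 ID@7 stall=0 (-) EX@8 MEM@9 WB@10
I4 add r5 <- r3,r2: IF@7 ID@8 stall=1 (RAW on I2.r3 (WB@9)) EX@10 MEM@11 WB@12
I5 mul r5 <- r2,r4: IF@8 ID@10 stall=0 (-) EX@11 MEM@12 WB@13
I6 mul r1 <- r3,r2: IF@10 ID@11 stall=0 (-) EX@12 MEM@13 WB@14

Answer: 5 6 9 10 12 13 14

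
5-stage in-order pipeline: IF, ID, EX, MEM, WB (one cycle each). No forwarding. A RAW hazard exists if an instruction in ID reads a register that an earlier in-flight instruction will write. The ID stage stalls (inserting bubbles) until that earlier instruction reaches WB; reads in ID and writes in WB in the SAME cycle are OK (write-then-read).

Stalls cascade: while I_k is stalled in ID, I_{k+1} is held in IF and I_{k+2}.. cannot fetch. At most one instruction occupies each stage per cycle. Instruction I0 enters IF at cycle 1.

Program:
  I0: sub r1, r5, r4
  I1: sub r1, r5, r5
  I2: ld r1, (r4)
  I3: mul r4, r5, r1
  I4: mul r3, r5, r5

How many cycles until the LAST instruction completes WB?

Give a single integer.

I0 sub r1 <- r5,r4: IF@1 ID@2 stall=0 (-) EX@3 MEM@4 WB@5
I1 sub r1 <- r5,r5: IF@2 ID@3 stall=0 (-) EX@4 MEM@5 WB@6
I2 ld r1 <- r4: IF@3 ID@4 stall=0 (-) EX@5 MEM@6 WB@7
I3 mul r4 <- r5,r1: IF@4 ID@5 stall=2 (RAW on I2.r1 (WB@7)) EX@8 MEM@9 WB@10
I4 mul r3 <- r5,r5: IF@5 ID@8 stall=0 (-) EX@9 MEM@10 WB@11

Answer: 11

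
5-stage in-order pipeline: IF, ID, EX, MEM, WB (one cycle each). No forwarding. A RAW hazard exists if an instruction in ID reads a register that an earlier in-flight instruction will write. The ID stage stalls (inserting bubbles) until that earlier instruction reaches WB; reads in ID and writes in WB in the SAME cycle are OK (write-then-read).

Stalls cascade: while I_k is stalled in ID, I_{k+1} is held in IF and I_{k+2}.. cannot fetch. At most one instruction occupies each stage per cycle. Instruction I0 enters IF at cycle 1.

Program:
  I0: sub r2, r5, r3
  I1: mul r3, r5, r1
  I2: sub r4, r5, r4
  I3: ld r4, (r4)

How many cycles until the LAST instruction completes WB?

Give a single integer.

I0 sub r2 <- r5,r3: IF@1 ID@2 stall=0 (-) EX@3 MEM@4 WB@5
I1 mul r3 <- r5,r1: IF@2 ID@3 stall=0 (-) EX@4 MEM@5 WB@6
I2 sub r4 <- r5,r4: IF@3 ID@4 stall=0 (-) EX@5 MEM@6 WB@7
I3 ld r4 <- r4: IF@4 ID@5 stall=2 (RAW on I2.r4 (WB@7)) EX@8 MEM@9 WB@10

Answer: 10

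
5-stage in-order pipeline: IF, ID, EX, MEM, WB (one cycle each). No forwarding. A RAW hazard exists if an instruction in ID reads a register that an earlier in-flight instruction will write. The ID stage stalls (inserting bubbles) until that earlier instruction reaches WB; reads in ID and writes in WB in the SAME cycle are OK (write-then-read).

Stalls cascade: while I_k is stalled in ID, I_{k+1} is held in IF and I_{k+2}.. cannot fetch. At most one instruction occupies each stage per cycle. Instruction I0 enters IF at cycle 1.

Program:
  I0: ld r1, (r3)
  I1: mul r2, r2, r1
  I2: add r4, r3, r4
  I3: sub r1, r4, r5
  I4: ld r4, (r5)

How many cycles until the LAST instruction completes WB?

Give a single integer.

Answer: 13

Derivation:
I0 ld r1 <- r3: IF@1 ID@2 stall=0 (-) EX@3 MEM@4 WB@5
I1 mul r2 <- r2,r1: IF@2 ID@3 stall=2 (RAW on I0.r1 (WB@5)) EX@6 MEM@7 WB@8
I2 add r4 <- r3,r4: IF@3 ID@6 stall=0 (-) EX@7 MEM@8 WB@9
I3 sub r1 <- r4,r5: IF@6 ID@7 stall=2 (RAW on I2.r4 (WB@9)) EX@10 MEM@11 WB@12
I4 ld r4 <- r5: IF@7 ID@10 stall=0 (-) EX@11 MEM@12 WB@13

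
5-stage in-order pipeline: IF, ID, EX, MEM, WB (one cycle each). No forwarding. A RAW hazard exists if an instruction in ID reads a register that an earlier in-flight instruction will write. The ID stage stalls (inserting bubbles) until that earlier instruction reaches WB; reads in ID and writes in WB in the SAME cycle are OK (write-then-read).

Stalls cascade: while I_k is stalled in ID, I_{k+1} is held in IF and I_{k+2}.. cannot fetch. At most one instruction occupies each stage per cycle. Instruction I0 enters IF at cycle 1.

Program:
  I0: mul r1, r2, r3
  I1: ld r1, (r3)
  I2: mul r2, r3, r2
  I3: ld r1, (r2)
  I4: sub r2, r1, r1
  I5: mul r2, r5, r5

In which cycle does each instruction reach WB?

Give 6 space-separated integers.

I0 mul r1 <- r2,r3: IF@1 ID@2 stall=0 (-) EX@3 MEM@4 WB@5
I1 ld r1 <- r3: IF@2 ID@3 stall=0 (-) EX@4 MEM@5 WB@6
I2 mul r2 <- r3,r2: IF@3 ID@4 stall=0 (-) EX@5 MEM@6 WB@7
I3 ld r1 <- r2: IF@4 ID@5 stall=2 (RAW on I2.r2 (WB@7)) EX@8 MEM@9 WB@10
I4 sub r2 <- r1,r1: IF@5 ID@8 stall=2 (RAW on I3.r1 (WB@10)) EX@11 MEM@12 WB@13
I5 mul r2 <- r5,r5: IF@8 ID@11 stall=0 (-) EX@12 MEM@13 WB@14

Answer: 5 6 7 10 13 14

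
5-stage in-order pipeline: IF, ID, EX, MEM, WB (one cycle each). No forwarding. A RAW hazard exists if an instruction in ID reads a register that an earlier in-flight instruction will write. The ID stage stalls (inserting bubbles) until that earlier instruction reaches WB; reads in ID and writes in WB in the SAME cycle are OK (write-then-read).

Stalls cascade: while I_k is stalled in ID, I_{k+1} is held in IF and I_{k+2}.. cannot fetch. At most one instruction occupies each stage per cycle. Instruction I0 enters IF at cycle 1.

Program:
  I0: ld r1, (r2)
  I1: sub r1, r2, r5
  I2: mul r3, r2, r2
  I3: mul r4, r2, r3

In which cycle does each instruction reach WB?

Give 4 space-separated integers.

Answer: 5 6 7 10

Derivation:
I0 ld r1 <- r2: IF@1 ID@2 stall=0 (-) EX@3 MEM@4 WB@5
I1 sub r1 <- r2,r5: IF@2 ID@3 stall=0 (-) EX@4 MEM@5 WB@6
I2 mul r3 <- r2,r2: IF@3 ID@4 stall=0 (-) EX@5 MEM@6 WB@7
I3 mul r4 <- r2,r3: IF@4 ID@5 stall=2 (RAW on I2.r3 (WB@7)) EX@8 MEM@9 WB@10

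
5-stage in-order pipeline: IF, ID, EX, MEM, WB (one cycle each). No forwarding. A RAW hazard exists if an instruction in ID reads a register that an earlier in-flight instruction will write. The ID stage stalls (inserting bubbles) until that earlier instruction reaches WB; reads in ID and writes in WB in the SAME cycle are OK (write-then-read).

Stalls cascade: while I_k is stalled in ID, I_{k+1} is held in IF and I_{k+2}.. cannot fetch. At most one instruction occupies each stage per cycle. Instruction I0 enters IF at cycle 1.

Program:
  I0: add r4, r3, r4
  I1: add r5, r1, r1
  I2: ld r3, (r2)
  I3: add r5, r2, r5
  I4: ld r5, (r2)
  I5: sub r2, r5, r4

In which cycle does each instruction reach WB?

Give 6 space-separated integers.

Answer: 5 6 7 9 10 13

Derivation:
I0 add r4 <- r3,r4: IF@1 ID@2 stall=0 (-) EX@3 MEM@4 WB@5
I1 add r5 <- r1,r1: IF@2 ID@3 stall=0 (-) EX@4 MEM@5 WB@6
I2 ld r3 <- r2: IF@3 ID@4 stall=0 (-) EX@5 MEM@6 WB@7
I3 add r5 <- r2,r5: IF@4 ID@5 stall=1 (RAW on I1.r5 (WB@6)) EX@7 MEM@8 WB@9
I4 ld r5 <- r2: IF@5 ID@7 stall=0 (-) EX@8 MEM@9 WB@10
I5 sub r2 <- r5,r4: IF@7 ID@8 stall=2 (RAW on I4.r5 (WB@10)) EX@11 MEM@12 WB@13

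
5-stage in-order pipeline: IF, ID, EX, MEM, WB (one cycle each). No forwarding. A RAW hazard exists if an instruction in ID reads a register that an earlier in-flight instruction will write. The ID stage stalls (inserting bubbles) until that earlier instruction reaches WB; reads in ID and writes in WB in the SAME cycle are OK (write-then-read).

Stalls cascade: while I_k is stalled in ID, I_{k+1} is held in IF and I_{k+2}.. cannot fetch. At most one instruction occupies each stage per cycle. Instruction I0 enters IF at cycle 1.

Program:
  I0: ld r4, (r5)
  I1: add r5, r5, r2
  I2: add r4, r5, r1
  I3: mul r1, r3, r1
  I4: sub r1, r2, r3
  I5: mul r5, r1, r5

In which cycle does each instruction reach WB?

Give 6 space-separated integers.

I0 ld r4 <- r5: IF@1 ID@2 stall=0 (-) EX@3 MEM@4 WB@5
I1 add r5 <- r5,r2: IF@2 ID@3 stall=0 (-) EX@4 MEM@5 WB@6
I2 add r4 <- r5,r1: IF@3 ID@4 stall=2 (RAW on I1.r5 (WB@6)) EX@7 MEM@8 WB@9
I3 mul r1 <- r3,r1: IF@4 ID@7 stall=0 (-) EX@8 MEM@9 WB@10
I4 sub r1 <- r2,r3: IF@7 ID@8 stall=0 (-) EX@9 MEM@10 WB@11
I5 mul r5 <- r1,r5: IF@8 ID@9 stall=2 (RAW on I4.r1 (WB@11)) EX@12 MEM@13 WB@14

Answer: 5 6 9 10 11 14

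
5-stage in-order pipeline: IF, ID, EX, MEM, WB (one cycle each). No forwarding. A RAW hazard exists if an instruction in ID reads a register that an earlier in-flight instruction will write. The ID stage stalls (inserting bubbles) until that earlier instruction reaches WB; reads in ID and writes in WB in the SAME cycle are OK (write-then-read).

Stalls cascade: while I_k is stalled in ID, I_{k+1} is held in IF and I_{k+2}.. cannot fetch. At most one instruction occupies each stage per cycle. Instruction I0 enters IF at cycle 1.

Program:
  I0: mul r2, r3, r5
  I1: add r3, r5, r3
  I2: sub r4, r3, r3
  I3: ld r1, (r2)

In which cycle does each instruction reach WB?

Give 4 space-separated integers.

Answer: 5 6 9 10

Derivation:
I0 mul r2 <- r3,r5: IF@1 ID@2 stall=0 (-) EX@3 MEM@4 WB@5
I1 add r3 <- r5,r3: IF@2 ID@3 stall=0 (-) EX@4 MEM@5 WB@6
I2 sub r4 <- r3,r3: IF@3 ID@4 stall=2 (RAW on I1.r3 (WB@6)) EX@7 MEM@8 WB@9
I3 ld r1 <- r2: IF@4 ID@7 stall=0 (-) EX@8 MEM@9 WB@10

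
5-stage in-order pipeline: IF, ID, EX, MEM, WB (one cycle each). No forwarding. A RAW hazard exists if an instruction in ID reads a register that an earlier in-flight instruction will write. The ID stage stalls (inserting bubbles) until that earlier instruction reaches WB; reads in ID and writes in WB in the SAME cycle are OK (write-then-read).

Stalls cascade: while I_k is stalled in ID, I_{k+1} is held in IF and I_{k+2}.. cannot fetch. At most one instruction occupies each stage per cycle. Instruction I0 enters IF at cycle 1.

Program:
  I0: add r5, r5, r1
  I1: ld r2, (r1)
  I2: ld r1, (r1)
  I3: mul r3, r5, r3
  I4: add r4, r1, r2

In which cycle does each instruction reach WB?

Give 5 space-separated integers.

I0 add r5 <- r5,r1: IF@1 ID@2 stall=0 (-) EX@3 MEM@4 WB@5
I1 ld r2 <- r1: IF@2 ID@3 stall=0 (-) EX@4 MEM@5 WB@6
I2 ld r1 <- r1: IF@3 ID@4 stall=0 (-) EX@5 MEM@6 WB@7
I3 mul r3 <- r5,r3: IF@4 ID@5 stall=0 (-) EX@6 MEM@7 WB@8
I4 add r4 <- r1,r2: IF@5 ID@6 stall=1 (RAW on I2.r1 (WB@7)) EX@8 MEM@9 WB@10

Answer: 5 6 7 8 10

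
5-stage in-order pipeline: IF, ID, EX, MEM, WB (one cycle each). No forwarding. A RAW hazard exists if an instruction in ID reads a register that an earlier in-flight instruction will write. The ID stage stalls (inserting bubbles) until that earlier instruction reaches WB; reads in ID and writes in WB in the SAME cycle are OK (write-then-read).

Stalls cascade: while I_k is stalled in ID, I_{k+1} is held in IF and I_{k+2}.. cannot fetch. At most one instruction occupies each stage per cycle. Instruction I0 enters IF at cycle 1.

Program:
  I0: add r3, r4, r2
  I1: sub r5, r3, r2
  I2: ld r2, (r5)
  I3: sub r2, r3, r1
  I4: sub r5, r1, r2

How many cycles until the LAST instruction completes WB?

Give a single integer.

I0 add r3 <- r4,r2: IF@1 ID@2 stall=0 (-) EX@3 MEM@4 WB@5
I1 sub r5 <- r3,r2: IF@2 ID@3 stall=2 (RAW on I0.r3 (WB@5)) EX@6 MEM@7 WB@8
I2 ld r2 <- r5: IF@3 ID@6 stall=2 (RAW on I1.r5 (WB@8)) EX@9 MEM@10 WB@11
I3 sub r2 <- r3,r1: IF@6 ID@9 stall=0 (-) EX@10 MEM@11 WB@12
I4 sub r5 <- r1,r2: IF@9 ID@10 stall=2 (RAW on I3.r2 (WB@12)) EX@13 MEM@14 WB@15

Answer: 15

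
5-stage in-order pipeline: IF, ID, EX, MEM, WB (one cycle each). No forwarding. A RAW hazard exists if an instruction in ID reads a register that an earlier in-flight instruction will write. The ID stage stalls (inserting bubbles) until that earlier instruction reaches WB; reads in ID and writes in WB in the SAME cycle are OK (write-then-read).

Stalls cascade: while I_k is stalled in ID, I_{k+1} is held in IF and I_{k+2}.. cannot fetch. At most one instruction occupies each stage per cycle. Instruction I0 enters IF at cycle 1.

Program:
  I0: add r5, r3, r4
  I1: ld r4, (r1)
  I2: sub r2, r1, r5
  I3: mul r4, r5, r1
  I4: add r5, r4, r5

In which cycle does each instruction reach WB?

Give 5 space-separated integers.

Answer: 5 6 8 9 12

Derivation:
I0 add r5 <- r3,r4: IF@1 ID@2 stall=0 (-) EX@3 MEM@4 WB@5
I1 ld r4 <- r1: IF@2 ID@3 stall=0 (-) EX@4 MEM@5 WB@6
I2 sub r2 <- r1,r5: IF@3 ID@4 stall=1 (RAW on I0.r5 (WB@5)) EX@6 MEM@7 WB@8
I3 mul r4 <- r5,r1: IF@4 ID@6 stall=0 (-) EX@7 MEM@8 WB@9
I4 add r5 <- r4,r5: IF@6 ID@7 stall=2 (RAW on I3.r4 (WB@9)) EX@10 MEM@11 WB@12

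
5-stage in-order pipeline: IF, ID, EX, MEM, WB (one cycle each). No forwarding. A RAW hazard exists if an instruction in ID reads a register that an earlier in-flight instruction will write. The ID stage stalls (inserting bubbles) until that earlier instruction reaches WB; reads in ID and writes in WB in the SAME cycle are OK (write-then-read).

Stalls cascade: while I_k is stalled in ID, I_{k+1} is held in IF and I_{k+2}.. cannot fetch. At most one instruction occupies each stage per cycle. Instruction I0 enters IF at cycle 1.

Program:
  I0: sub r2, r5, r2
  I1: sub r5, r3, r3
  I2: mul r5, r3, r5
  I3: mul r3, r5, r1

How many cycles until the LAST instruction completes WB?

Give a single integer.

Answer: 12

Derivation:
I0 sub r2 <- r5,r2: IF@1 ID@2 stall=0 (-) EX@3 MEM@4 WB@5
I1 sub r5 <- r3,r3: IF@2 ID@3 stall=0 (-) EX@4 MEM@5 WB@6
I2 mul r5 <- r3,r5: IF@3 ID@4 stall=2 (RAW on I1.r5 (WB@6)) EX@7 MEM@8 WB@9
I3 mul r3 <- r5,r1: IF@4 ID@7 stall=2 (RAW on I2.r5 (WB@9)) EX@10 MEM@11 WB@12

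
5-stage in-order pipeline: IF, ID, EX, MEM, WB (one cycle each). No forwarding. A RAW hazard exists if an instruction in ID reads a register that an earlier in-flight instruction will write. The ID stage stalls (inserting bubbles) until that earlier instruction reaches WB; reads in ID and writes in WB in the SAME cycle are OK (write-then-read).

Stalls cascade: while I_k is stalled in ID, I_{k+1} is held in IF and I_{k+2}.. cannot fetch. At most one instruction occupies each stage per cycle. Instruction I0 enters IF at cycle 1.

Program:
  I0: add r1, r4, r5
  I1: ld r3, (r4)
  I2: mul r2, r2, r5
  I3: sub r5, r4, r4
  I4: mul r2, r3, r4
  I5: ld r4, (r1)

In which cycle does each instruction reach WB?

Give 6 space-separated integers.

I0 add r1 <- r4,r5: IF@1 ID@2 stall=0 (-) EX@3 MEM@4 WB@5
I1 ld r3 <- r4: IF@2 ID@3 stall=0 (-) EX@4 MEM@5 WB@6
I2 mul r2 <- r2,r5: IF@3 ID@4 stall=0 (-) EX@5 MEM@6 WB@7
I3 sub r5 <- r4,r4: IF@4 ID@5 stall=0 (-) EX@6 MEM@7 WB@8
I4 mul r2 <- r3,r4: IF@5 ID@6 stall=0 (-) EX@7 MEM@8 WB@9
I5 ld r4 <- r1: IF@6 ID@7 stall=0 (-) EX@8 MEM@9 WB@10

Answer: 5 6 7 8 9 10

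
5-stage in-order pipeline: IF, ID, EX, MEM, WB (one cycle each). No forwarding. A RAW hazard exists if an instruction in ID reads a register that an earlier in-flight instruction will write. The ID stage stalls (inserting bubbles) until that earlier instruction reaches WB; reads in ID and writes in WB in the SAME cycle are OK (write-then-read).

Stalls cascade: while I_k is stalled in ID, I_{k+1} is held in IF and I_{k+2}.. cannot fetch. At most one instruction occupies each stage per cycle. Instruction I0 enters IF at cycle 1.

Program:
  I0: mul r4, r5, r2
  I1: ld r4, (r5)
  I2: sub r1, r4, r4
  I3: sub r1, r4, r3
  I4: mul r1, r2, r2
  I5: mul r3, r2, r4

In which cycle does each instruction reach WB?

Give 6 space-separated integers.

Answer: 5 6 9 10 11 12

Derivation:
I0 mul r4 <- r5,r2: IF@1 ID@2 stall=0 (-) EX@3 MEM@4 WB@5
I1 ld r4 <- r5: IF@2 ID@3 stall=0 (-) EX@4 MEM@5 WB@6
I2 sub r1 <- r4,r4: IF@3 ID@4 stall=2 (RAW on I1.r4 (WB@6)) EX@7 MEM@8 WB@9
I3 sub r1 <- r4,r3: IF@4 ID@7 stall=0 (-) EX@8 MEM@9 WB@10
I4 mul r1 <- r2,r2: IF@7 ID@8 stall=0 (-) EX@9 MEM@10 WB@11
I5 mul r3 <- r2,r4: IF@8 ID@9 stall=0 (-) EX@10 MEM@11 WB@12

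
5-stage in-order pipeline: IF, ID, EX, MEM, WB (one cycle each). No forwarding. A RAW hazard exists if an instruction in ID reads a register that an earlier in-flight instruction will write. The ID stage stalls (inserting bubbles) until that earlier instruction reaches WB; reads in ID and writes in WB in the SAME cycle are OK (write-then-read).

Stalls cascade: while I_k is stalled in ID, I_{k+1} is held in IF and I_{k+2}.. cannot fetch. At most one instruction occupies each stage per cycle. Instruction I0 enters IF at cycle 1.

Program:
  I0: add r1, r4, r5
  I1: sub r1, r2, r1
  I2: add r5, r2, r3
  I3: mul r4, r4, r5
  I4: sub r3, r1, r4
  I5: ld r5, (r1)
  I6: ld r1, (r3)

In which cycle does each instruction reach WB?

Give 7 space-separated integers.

Answer: 5 8 9 12 15 16 18

Derivation:
I0 add r1 <- r4,r5: IF@1 ID@2 stall=0 (-) EX@3 MEM@4 WB@5
I1 sub r1 <- r2,r1: IF@2 ID@3 stall=2 (RAW on I0.r1 (WB@5)) EX@6 MEM@7 WB@8
I2 add r5 <- r2,r3: IF@3 ID@6 stall=0 (-) EX@7 MEM@8 WB@9
I3 mul r4 <- r4,r5: IF@6 ID@7 stall=2 (RAW on I2.r5 (WB@9)) EX@10 MEM@11 WB@12
I4 sub r3 <- r1,r4: IF@7 ID@10 stall=2 (RAW on I3.r4 (WB@12)) EX@13 MEM@14 WB@15
I5 ld r5 <- r1: IF@10 ID@13 stall=0 (-) EX@14 MEM@15 WB@16
I6 ld r1 <- r3: IF@13 ID@14 stall=1 (RAW on I4.r3 (WB@15)) EX@16 MEM@17 WB@18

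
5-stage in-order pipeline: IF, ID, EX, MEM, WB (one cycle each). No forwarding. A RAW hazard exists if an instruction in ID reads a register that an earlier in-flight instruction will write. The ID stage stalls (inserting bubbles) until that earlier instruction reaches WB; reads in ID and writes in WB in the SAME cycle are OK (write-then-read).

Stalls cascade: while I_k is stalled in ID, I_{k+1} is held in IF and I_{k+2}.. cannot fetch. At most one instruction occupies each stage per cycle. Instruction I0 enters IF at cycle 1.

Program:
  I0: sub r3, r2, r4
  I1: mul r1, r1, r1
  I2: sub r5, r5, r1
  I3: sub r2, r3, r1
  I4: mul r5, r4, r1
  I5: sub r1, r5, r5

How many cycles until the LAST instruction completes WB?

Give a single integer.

I0 sub r3 <- r2,r4: IF@1 ID@2 stall=0 (-) EX@3 MEM@4 WB@5
I1 mul r1 <- r1,r1: IF@2 ID@3 stall=0 (-) EX@4 MEM@5 WB@6
I2 sub r5 <- r5,r1: IF@3 ID@4 stall=2 (RAW on I1.r1 (WB@6)) EX@7 MEM@8 WB@9
I3 sub r2 <- r3,r1: IF@4 ID@7 stall=0 (-) EX@8 MEM@9 WB@10
I4 mul r5 <- r4,r1: IF@7 ID@8 stall=0 (-) EX@9 MEM@10 WB@11
I5 sub r1 <- r5,r5: IF@8 ID@9 stall=2 (RAW on I4.r5 (WB@11)) EX@12 MEM@13 WB@14

Answer: 14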